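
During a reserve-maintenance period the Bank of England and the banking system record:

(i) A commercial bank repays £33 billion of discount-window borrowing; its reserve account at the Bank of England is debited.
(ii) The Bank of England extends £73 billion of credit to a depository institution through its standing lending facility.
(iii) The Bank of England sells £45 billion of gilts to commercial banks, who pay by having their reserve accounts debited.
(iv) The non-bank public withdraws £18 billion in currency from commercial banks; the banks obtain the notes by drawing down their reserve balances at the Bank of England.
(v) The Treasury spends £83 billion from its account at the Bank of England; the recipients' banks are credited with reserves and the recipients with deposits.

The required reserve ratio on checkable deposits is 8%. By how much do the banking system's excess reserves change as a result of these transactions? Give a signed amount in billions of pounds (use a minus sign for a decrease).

Discount-window repayment £33 billion: reserves −£33B, deposits 0.
Discount-window loan £73 billion: reserves +£73B, deposits 0.
OMO sale (to banks) £45 billion: reserves −£45B, deposits 0.
Currency withdrawal £18 billion: reserves −£18B, deposits −£18B.
Government spending £83 billion: reserves +£83B, deposits +£83B.
Totals: Δreserves = +£60B, Δdeposits = +£65B.
Δrequired reserves = 8% × +£65B = +£5.2B.
Δexcess reserves = Δreserves − Δrequired = +£60B − (+£5.2B) = +£54.8 billion.

+£54.8 billion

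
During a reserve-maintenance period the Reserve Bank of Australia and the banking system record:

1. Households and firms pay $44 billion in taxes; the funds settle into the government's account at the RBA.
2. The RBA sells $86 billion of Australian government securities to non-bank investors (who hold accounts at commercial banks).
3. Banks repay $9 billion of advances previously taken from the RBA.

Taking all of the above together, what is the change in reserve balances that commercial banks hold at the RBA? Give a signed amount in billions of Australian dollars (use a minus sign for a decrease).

Government account inflow $44 billion: funds move from bank reserves into the government account → −$44B.
Asset sale (to non-banks) $86 billion: the non-bank buyers' banks settle from reserves → −$86B.
Discount-window repayment $9 billion: repayment is debited from reserves → −$9B.
Net: −44 − 86 − 9 = -$139 billion.

-$139 billion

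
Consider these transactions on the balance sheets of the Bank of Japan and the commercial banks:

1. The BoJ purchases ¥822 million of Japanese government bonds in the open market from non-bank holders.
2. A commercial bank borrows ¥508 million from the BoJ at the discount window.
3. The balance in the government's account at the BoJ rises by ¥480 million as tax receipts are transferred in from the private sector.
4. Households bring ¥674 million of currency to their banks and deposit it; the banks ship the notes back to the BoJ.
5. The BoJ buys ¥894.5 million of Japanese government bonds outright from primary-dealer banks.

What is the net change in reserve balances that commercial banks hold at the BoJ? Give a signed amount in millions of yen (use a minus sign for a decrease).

Asset purchase (from non-banks) ¥822 million: the BoJ pays by crediting reserve accounts → +¥822M.
Discount-window loan ¥508 million: the loan is credited to the bank's reserve account → +¥508M.
Government account inflow ¥480 million: funds move from bank reserves into the government account → −¥480M.
Currency deposit ¥674 million: returned notes are swapped for reserve credit → +¥674M.
OMO purchase (from banks) ¥894.5 million: the BoJ pays by crediting reserve accounts → +¥894.5M.
Net: 822 + 508 − 480 + 674 + 894.5 = +¥2418.5 million.

+¥2418.5 million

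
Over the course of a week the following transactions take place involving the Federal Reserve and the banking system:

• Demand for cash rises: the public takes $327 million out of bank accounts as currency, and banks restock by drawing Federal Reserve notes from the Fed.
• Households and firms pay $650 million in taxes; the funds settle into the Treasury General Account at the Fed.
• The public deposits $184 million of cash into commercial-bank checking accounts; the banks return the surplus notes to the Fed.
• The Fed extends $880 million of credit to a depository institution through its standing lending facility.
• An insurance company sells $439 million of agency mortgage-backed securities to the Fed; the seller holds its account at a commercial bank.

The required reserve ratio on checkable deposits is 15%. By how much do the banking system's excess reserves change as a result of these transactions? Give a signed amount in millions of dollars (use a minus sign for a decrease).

+$579.1 million

Currency withdrawal $327 million: reserves −$327M, deposits −$327M.
Government account inflow $650 million: reserves −$650M, deposits −$650M.
Currency deposit $184 million: reserves +$184M, deposits +$184M.
Discount-window loan $880 million: reserves +$880M, deposits 0.
Asset purchase (from non-banks) $439 million: reserves +$439M, deposits +$439M.
Totals: Δreserves = +$526M, Δdeposits = −$354M.
Δrequired reserves = 15% × −$354M = −$53.1M.
Δexcess reserves = Δreserves − Δrequired = +$526M − (−$53.1M) = +$579.1 million.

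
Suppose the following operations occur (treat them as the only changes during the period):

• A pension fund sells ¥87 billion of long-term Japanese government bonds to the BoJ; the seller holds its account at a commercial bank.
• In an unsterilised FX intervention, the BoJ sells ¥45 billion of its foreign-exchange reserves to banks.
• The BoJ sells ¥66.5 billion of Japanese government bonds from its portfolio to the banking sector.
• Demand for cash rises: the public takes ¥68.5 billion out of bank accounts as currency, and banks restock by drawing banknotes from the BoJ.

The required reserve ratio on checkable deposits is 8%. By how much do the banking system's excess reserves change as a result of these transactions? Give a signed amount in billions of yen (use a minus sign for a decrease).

Asset purchase (from non-banks) ¥87 billion: reserves +¥87B, deposits +¥87B.
FX sale ¥45 billion: reserves −¥45B, deposits 0.
OMO sale (to banks) ¥66.5 billion: reserves −¥66.5B, deposits 0.
Currency withdrawal ¥68.5 billion: reserves −¥68.5B, deposits −¥68.5B.
Totals: Δreserves = −¥93B, Δdeposits = +¥18.5B.
Δrequired reserves = 8% × +¥18.5B = +¥1.48B.
Δexcess reserves = Δreserves − Δrequired = −¥93B − (+¥1.48B) = -¥94.48 billion.

-¥94.48 billion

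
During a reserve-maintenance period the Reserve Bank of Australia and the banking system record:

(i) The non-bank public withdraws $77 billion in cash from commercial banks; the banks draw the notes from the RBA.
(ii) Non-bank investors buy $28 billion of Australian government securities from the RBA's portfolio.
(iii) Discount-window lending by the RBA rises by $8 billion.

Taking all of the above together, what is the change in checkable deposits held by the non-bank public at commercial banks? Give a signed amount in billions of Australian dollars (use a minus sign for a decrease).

-$105 billion

RBA balance sheet:
  Assets:      Securities −$28B, Loans to banks +$8B
  Liabilities: Bank reserves −$97B, Currency in circulation +$77B
Commercial banking system:
  Assets:      Reserves at CB −$97B
  Liabilities: Checkable deposits −$105B, Borrowings from CB +$8B
So the change in checkable deposits held by the non-bank public at commercial banks is -$105 billion.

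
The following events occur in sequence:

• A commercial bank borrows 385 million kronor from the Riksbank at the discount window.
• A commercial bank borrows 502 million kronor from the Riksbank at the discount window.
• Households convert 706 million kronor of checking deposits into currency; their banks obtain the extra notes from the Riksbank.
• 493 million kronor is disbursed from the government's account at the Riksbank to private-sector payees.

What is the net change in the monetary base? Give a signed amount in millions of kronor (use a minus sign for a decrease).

+1380 million

Riksbank balance sheet:
  Assets:      Loans to banks +887M
  Liabilities: Bank reserves +674M, Currency in circulation +706M, Government deposits −493M
Monetary base = currency + reserves: +706M + (+674M) = +1380 million.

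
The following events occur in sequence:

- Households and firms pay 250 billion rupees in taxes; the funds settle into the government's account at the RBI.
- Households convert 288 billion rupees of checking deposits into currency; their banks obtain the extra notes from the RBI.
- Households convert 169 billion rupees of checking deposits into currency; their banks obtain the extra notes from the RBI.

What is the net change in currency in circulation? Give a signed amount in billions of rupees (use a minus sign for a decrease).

+457 billion

RBI balance sheet:
  Assets:      no change
  Liabilities: Bank reserves −707B, Currency in circulation +457B, Government deposits +250B
Commercial banking system:
  Assets:      Reserves at CB −707B
  Liabilities: Checkable deposits −707B
So the change in currency in circulation is +457 billion.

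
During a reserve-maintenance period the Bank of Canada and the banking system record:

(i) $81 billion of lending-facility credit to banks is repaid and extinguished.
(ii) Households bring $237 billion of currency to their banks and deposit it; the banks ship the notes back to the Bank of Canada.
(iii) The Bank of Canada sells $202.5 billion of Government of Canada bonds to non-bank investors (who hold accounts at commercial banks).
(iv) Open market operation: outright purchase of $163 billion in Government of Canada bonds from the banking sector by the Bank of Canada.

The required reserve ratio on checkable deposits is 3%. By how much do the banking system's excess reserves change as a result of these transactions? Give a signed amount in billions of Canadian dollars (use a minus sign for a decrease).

Discount-window repayment $81 billion: reserves −$81B, deposits 0.
Currency deposit $237 billion: reserves +$237B, deposits +$237B.
Asset sale (to non-banks) $202.5 billion: reserves −$202.5B, deposits −$202.5B.
OMO purchase (from banks) $163 billion: reserves +$163B, deposits 0.
Totals: Δreserves = +$116.5B, Δdeposits = +$34.5B.
Δrequired reserves = 3% × +$34.5B = +$1.035B.
Δexcess reserves = Δreserves − Δrequired = +$116.5B − (+$1.035B) = +$115.465 billion.

+$115.465 billion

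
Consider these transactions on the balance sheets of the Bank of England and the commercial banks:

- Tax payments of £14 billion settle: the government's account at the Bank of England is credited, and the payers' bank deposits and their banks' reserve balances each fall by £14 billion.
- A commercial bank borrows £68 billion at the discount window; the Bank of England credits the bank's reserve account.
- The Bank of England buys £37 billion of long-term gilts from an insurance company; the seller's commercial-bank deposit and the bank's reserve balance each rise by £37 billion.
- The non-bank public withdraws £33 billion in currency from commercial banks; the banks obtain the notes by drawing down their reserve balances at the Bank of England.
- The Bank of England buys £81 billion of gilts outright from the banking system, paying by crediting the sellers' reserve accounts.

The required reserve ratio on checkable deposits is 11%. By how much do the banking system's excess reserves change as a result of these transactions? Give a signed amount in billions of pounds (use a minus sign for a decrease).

+£140.1 billion

Government account inflow £14 billion: reserves −£14B, deposits −£14B.
Discount-window loan £68 billion: reserves +£68B, deposits 0.
Asset purchase (from non-banks) £37 billion: reserves +£37B, deposits +£37B.
Currency withdrawal £33 billion: reserves −£33B, deposits −£33B.
OMO purchase (from banks) £81 billion: reserves +£81B, deposits 0.
Totals: Δreserves = +£139B, Δdeposits = −£10B.
Δrequired reserves = 11% × −£10B = −£1.1B.
Δexcess reserves = Δreserves − Δrequired = +£139B − (−£1.1B) = +£140.1 billion.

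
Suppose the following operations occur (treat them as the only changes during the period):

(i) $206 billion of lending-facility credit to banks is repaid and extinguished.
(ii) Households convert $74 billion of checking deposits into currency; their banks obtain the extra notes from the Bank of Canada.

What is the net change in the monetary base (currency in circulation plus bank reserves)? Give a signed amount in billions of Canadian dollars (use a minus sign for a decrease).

-$206 billion

Discount-window repayment $206 billion: Bank of Canada balance sheet contracts → −$206B.
Currency withdrawal $74 billion: just a shift between currency and reserves — both are base money → 0.
Net: −206 + 0 = -$206 billion.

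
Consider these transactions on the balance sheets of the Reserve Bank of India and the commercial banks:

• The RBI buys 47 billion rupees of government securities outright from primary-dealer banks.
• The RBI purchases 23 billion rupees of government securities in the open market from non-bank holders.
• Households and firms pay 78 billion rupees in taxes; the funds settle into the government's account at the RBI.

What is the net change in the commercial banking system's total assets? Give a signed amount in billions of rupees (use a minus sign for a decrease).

-55 billion

RBI balance sheet:
  Assets:      Securities +70B
  Liabilities: Bank reserves −8B, Government deposits +78B
Commercial banking system:
  Assets:      Reserves at CB −8B, Securities −47B
  Liabilities: Checkable deposits −55B
Change in total bank assets = -55 billion.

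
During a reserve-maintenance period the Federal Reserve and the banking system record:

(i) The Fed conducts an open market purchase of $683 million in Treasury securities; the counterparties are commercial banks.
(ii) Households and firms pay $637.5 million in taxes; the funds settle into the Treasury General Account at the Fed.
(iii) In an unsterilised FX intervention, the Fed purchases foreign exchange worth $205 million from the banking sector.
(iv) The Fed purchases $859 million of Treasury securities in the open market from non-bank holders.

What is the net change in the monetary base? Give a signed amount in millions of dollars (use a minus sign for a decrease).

+$1109.5 million

OMO purchase (from banks) $683 million: Fed balance sheet expands → +$683M.
Government account inflow $637.5 million: reserves shift to a non-base liability → −$637.5M.
FX purchase $205 million: Fed balance sheet expands → +$205M.
Asset purchase (from non-banks) $859 million: Fed balance sheet expands → +$859M.
Net: 683 − 637.5 + 205 + 859 = +$1109.5 million.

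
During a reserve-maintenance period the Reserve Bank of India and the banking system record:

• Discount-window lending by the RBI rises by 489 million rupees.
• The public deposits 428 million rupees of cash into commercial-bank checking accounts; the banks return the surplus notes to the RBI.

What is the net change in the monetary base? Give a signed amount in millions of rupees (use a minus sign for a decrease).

Discount-window loan 489 million rupees: RBI balance sheet expands → +489M.
Currency deposit 428 million rupees: just a shift between currency and reserves — both are base money → 0.
Net: 489 + 0 = +489 million.

+489 million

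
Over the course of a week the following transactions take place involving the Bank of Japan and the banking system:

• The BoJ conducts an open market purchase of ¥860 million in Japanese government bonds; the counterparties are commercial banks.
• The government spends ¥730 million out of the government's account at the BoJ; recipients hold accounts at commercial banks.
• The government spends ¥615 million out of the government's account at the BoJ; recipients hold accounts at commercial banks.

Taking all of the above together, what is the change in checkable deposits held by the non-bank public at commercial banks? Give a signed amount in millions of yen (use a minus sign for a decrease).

+¥1345 million

BoJ balance sheet:
  Assets:      Securities +¥860M
  Liabilities: Bank reserves +¥2205M, Government deposits −¥1345M
Commercial banking system:
  Assets:      Reserves at CB +¥2205M, Securities −¥860M
  Liabilities: Checkable deposits +¥1345M
So the change in checkable deposits held by the non-bank public at commercial banks is +¥1345 million.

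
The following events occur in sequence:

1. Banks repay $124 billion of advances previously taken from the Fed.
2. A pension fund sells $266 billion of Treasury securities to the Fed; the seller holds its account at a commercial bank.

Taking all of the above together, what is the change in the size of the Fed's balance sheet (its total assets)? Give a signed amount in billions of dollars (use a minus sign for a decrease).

Fed balance sheet:
  Assets:      Securities +$266B, Loans to banks −$124B
  Liabilities: Bank reserves +$142B
Change in total Fed assets = +$142 billion.

+$142 billion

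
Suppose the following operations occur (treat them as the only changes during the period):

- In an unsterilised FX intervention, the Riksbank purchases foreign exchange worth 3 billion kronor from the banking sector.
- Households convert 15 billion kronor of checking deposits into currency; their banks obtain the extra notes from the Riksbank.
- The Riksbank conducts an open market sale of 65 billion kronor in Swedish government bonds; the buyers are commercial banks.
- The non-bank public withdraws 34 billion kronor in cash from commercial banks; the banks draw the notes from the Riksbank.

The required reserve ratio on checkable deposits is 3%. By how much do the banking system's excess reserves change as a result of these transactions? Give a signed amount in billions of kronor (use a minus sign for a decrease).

FX purchase 3 billion kronor: reserves +3B, deposits 0.
Currency withdrawal 15 billion kronor: reserves −15B, deposits −15B.
OMO sale (to banks) 65 billion kronor: reserves −65B, deposits 0.
Currency withdrawal 34 billion kronor: reserves −34B, deposits −34B.
Totals: Δreserves = −111B, Δdeposits = −49B.
Δrequired reserves = 3% × −49B = −1.47B.
Δexcess reserves = Δreserves − Δrequired = −111B − (−1.47B) = -109.53 billion.

-109.53 billion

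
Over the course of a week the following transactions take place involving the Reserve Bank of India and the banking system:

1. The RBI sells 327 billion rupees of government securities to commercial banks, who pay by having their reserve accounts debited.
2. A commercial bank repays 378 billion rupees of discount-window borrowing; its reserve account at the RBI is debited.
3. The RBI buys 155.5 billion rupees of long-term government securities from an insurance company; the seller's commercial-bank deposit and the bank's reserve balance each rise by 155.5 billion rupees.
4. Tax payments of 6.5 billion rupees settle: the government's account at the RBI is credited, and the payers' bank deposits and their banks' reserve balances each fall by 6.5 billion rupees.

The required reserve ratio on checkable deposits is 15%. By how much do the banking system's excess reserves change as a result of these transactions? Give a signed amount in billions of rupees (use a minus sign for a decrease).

-578.35 billion

OMO sale (to banks) 327 billion rupees: reserves −327B, deposits 0.
Discount-window repayment 378 billion rupees: reserves −378B, deposits 0.
Asset purchase (from non-banks) 155.5 billion rupees: reserves +155.5B, deposits +155.5B.
Government account inflow 6.5 billion rupees: reserves −6.5B, deposits −6.5B.
Totals: Δreserves = −556B, Δdeposits = +149B.
Δrequired reserves = 15% × +149B = +22.35B.
Δexcess reserves = Δreserves − Δrequired = −556B − (+22.35B) = -578.35 billion.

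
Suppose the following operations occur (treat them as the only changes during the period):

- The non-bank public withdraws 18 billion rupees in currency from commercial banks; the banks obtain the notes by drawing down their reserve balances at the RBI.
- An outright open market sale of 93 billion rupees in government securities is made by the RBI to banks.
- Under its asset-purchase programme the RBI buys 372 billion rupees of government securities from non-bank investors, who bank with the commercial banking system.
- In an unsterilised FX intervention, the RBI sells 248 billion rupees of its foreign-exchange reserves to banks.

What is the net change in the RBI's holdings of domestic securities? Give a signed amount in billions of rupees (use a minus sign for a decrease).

Currency withdrawal 18 billion rupees: the RBI's securities portfolio is untouched → 0.
OMO sale (to banks) 93 billion rupees: securities removed from the RBI's portfolio → −93B.
Asset purchase (from non-banks) 372 billion rupees: securities added to the RBI's portfolio → +372B.
FX sale 248 billion rupees: the RBI's securities portfolio is untouched → 0.
Net: 0 − 93 + 372 + 0 = +279 billion.

+279 billion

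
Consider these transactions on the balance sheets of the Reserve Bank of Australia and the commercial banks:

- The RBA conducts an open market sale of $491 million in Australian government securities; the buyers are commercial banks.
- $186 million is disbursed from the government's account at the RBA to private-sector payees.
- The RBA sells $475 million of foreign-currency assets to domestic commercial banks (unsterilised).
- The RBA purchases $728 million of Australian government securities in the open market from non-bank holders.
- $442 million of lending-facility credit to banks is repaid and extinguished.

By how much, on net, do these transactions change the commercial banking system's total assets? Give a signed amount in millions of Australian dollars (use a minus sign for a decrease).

RBA balance sheet:
  Assets:      Securities +$237M, Loans to banks −$442M, Foreign assets −$475M
  Liabilities: Bank reserves −$494M, Government deposits −$186M
Commercial banking system:
  Assets:      Reserves at CB −$494M, Securities +$491M, Foreign assets +$475M
  Liabilities: Checkable deposits +$914M, Borrowings from CB −$442M
Change in total bank assets = +$472 million.

+$472 million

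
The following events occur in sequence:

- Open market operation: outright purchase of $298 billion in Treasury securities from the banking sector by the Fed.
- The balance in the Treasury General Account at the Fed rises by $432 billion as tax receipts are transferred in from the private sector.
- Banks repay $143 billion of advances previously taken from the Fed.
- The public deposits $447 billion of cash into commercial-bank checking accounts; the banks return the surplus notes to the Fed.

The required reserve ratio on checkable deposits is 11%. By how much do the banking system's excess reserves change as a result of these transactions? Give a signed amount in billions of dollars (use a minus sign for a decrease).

+$168.35 billion

OMO purchase (from banks) $298 billion: reserves +$298B, deposits 0.
Government account inflow $432 billion: reserves −$432B, deposits −$432B.
Discount-window repayment $143 billion: reserves −$143B, deposits 0.
Currency deposit $447 billion: reserves +$447B, deposits +$447B.
Totals: Δreserves = +$170B, Δdeposits = +$15B.
Δrequired reserves = 11% × +$15B = +$1.65B.
Δexcess reserves = Δreserves − Δrequired = +$170B − (+$1.65B) = +$168.35 billion.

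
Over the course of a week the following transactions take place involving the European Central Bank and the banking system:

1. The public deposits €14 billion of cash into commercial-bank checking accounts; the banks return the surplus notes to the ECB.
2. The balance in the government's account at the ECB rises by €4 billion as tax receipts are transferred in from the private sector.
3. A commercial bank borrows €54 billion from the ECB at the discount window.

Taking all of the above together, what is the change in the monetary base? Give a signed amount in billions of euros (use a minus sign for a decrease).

+€50 billion

ECB balance sheet:
  Assets:      Loans to banks +€54B
  Liabilities: Bank reserves +€64B, Currency in circulation −€14B, Government deposits +€4B
Monetary base = currency + reserves: −€14B + (+€64B) = +€50 billion.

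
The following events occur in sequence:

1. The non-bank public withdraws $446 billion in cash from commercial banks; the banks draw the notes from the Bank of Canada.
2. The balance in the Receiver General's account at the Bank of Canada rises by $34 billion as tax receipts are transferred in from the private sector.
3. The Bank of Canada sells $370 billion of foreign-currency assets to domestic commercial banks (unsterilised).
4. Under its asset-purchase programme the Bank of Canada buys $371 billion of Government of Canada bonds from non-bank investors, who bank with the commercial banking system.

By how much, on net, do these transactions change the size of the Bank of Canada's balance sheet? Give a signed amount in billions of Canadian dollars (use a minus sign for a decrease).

+$1 billion

Bank of Canada balance sheet:
  Assets:      Securities +$371B, Foreign assets −$370B
  Liabilities: Bank reserves −$479B, Currency in circulation +$446B, Government deposits +$34B
Commercial banking system:
  Assets:      Reserves at CB −$479B, Foreign assets +$370B
  Liabilities: Checkable deposits −$109B
Change in total Bank of Canada assets = +$1 billion.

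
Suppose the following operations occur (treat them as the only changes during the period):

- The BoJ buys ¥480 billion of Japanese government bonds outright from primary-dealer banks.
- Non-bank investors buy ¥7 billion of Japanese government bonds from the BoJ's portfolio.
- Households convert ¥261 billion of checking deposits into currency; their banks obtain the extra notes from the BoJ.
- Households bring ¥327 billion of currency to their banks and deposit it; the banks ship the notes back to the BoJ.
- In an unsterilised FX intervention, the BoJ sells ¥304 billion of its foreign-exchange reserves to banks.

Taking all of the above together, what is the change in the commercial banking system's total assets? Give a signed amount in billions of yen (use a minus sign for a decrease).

OMO purchase (from banks) ¥480 billion: just an asset swap on bank balance sheets → 0.
Asset sale (to non-banks) ¥7 billion: bank balance sheets shrink → −¥7B.
Currency withdrawal ¥261 billion: bank balance sheets shrink → −¥261B.
Currency deposit ¥327 billion: bank balance sheets expand → +¥327B.
FX sale ¥304 billion: just an asset swap on bank balance sheets → 0.
Net: 0 − 7 − 261 + 327 + 0 = +¥59 billion.

+¥59 billion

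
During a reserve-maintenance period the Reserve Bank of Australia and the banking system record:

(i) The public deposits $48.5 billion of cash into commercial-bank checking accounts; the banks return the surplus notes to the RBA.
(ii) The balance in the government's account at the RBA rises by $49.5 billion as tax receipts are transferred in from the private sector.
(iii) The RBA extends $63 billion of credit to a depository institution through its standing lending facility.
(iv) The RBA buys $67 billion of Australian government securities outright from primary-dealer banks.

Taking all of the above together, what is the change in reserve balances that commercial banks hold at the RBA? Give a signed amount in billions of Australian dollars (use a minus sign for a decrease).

Currency deposit $48.5 billion: returned notes are swapped for reserve credit → +$48.5B.
Government account inflow $49.5 billion: funds move from bank reserves into the government account → −$49.5B.
Discount-window loan $63 billion: the loan is credited to the bank's reserve account → +$63B.
OMO purchase (from banks) $67 billion: the RBA pays by crediting reserve accounts → +$67B.
Net: 48.5 − 49.5 + 63 + 67 = +$129 billion.

+$129 billion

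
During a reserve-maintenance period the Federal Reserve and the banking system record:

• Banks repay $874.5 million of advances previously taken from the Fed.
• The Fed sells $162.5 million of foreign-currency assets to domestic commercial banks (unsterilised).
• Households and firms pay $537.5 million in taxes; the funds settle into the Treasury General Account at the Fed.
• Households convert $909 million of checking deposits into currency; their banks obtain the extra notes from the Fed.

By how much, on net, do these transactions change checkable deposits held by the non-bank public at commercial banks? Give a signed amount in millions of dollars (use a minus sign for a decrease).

Discount-window repayment $874.5 million: the counterparty is a bank, so public deposits are unchanged → 0.
FX sale $162.5 million: the counterparty is a bank, so public deposits are unchanged → 0.
Government account inflow $537.5 million: non-bank counterparties' bank balances fall → −$537.5M.
Currency withdrawal $909 million: non-bank counterparties' bank balances fall → −$909M.
Net: 0 + 0 − 537.5 − 909 = -$1446.5 million.

-$1446.5 million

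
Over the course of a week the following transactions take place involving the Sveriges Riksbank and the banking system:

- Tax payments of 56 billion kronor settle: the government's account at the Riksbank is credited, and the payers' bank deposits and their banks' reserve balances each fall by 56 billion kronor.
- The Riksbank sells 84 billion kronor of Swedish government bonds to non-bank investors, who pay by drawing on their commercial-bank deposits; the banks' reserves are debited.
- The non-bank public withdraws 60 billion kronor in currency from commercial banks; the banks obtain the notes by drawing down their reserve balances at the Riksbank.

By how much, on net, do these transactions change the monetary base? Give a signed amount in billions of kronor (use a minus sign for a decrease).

Government account inflow 56 billion kronor: reserves shift to a non-base liability → −56B.
Asset sale (to non-banks) 84 billion kronor: Riksbank balance sheet contracts → −84B.
Currency withdrawal 60 billion kronor: just a shift between currency and reserves — both are base money → 0.
Net: −56 − 84 + 0 = -140 billion.

-140 billion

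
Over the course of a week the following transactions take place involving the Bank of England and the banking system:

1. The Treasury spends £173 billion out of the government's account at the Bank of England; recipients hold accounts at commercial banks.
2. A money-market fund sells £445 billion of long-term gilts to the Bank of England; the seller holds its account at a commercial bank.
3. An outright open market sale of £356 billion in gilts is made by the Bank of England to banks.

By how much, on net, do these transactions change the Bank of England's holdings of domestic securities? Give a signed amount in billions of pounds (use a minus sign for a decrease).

Government spending £173 billion: the Bank of England's securities portfolio is untouched → 0.
Asset purchase (from non-banks) £445 billion: securities added to the Bank of England's portfolio → +£445B.
OMO sale (to banks) £356 billion: securities removed from the Bank of England's portfolio → −£356B.
Net: 0 + 445 − 356 = +£89 billion.

+£89 billion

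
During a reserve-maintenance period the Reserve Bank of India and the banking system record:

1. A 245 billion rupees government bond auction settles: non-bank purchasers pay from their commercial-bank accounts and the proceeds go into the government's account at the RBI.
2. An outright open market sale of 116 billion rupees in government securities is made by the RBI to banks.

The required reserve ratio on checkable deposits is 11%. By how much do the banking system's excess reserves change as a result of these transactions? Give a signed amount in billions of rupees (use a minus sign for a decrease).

-334.05 billion

Government account inflow 245 billion rupees: reserves −245B, deposits −245B.
OMO sale (to banks) 116 billion rupees: reserves −116B, deposits 0.
Totals: Δreserves = −361B, Δdeposits = −245B.
Δrequired reserves = 11% × −245B = −26.95B.
Δexcess reserves = Δreserves − Δrequired = −361B − (−26.95B) = -334.05 billion.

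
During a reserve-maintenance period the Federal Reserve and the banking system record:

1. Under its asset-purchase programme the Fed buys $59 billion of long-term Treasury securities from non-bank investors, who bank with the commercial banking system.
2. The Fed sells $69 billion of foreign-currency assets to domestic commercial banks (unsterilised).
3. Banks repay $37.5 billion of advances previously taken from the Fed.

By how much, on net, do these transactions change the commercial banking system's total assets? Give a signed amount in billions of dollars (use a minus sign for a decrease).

Fed balance sheet:
  Assets:      Securities +$59B, Loans to banks −$37.5B, Foreign assets −$69B
  Liabilities: Bank reserves −$47.5B
Commercial banking system:
  Assets:      Reserves at CB −$47.5B, Foreign assets +$69B
  Liabilities: Checkable deposits +$59B, Borrowings from CB −$37.5B
Change in total bank assets = +$21.5 billion.

+$21.5 billion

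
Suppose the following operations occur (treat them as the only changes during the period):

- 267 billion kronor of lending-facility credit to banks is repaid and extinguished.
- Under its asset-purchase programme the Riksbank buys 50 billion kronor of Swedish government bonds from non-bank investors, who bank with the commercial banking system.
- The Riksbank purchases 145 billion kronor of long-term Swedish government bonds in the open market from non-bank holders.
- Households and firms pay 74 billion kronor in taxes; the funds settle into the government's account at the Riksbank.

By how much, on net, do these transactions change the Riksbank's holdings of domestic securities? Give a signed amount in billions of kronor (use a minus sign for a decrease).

Discount-window repayment 267 billion kronor: the Riksbank's securities portfolio is untouched → 0.
Asset purchase (from non-banks) 50 billion kronor: securities added to the Riksbank's portfolio → +50B.
Asset purchase (from non-banks) 145 billion kronor: securities added to the Riksbank's portfolio → +145B.
Government account inflow 74 billion kronor: the Riksbank's securities portfolio is untouched → 0.
Net: 0 + 50 + 145 + 0 = +195 billion.

+195 billion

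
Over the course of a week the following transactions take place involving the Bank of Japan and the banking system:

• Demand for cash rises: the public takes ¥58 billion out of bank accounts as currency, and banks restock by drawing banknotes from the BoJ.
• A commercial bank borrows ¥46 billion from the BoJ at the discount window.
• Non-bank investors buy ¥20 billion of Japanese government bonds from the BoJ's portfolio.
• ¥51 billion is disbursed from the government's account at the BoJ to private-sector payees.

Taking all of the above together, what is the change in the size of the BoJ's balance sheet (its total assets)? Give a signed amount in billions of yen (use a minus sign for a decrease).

BoJ balance sheet:
  Assets:      Securities −¥20B, Loans to banks +¥46B
  Liabilities: Bank reserves +¥19B, Currency in circulation +¥58B, Government deposits −¥51B
Commercial banking system:
  Assets:      Reserves at CB +¥19B
  Liabilities: Checkable deposits −¥27B, Borrowings from CB +¥46B
Change in total BoJ assets = +¥26 billion.

+¥26 billion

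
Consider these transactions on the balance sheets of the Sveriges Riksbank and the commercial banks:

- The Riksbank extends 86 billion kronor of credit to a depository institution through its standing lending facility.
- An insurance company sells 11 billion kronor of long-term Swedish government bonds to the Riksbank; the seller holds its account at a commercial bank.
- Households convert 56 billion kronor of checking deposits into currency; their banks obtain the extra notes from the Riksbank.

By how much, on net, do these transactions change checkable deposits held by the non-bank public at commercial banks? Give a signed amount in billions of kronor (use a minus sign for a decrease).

Discount-window loan 86 billion kronor: the counterparty is a bank, so public deposits are unchanged → 0.
Asset purchase (from non-banks) 11 billion kronor: non-bank counterparties' bank balances rise → +11B.
Currency withdrawal 56 billion kronor: non-bank counterparties' bank balances fall → −56B.
Net: 0 + 11 − 56 = -45 billion.

-45 billion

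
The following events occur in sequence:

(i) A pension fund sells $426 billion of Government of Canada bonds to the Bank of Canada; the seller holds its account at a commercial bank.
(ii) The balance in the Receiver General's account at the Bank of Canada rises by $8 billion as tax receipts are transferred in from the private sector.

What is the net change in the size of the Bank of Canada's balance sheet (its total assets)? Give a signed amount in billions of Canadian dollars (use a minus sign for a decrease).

Bank of Canada balance sheet:
  Assets:      Securities +$426B
  Liabilities: Bank reserves +$418B, Government deposits +$8B
Commercial banking system:
  Assets:      Reserves at CB +$418B
  Liabilities: Checkable deposits +$418B
Change in total Bank of Canada assets = +$426 billion.

+$426 billion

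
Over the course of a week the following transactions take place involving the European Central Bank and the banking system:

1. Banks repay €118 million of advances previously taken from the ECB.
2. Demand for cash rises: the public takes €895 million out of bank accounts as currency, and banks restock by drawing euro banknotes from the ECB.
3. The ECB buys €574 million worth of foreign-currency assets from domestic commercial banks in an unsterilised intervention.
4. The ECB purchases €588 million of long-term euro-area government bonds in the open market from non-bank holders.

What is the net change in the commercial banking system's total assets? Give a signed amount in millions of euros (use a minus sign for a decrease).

-€425 million

ECB balance sheet:
  Assets:      Securities +€588M, Loans to banks −€118M, Foreign assets +€574M
  Liabilities: Bank reserves +€149M, Currency in circulation +€895M
Commercial banking system:
  Assets:      Reserves at CB +€149M, Foreign assets −€574M
  Liabilities: Checkable deposits −€307M, Borrowings from CB −€118M
Change in total bank assets = -€425 million.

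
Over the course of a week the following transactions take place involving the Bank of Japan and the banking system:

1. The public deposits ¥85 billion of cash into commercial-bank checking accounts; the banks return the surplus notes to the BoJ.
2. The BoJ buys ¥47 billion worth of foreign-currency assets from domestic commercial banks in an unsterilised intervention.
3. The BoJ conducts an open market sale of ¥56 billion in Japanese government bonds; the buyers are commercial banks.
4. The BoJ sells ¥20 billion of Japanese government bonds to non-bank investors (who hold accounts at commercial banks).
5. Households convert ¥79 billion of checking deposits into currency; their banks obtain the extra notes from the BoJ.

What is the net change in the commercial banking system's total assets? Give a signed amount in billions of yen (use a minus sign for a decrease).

-¥14 billion

BoJ balance sheet:
  Assets:      Securities −¥76B, Foreign assets +¥47B
  Liabilities: Bank reserves −¥23B, Currency in circulation −¥6B
Commercial banking system:
  Assets:      Reserves at CB −¥23B, Securities +¥56B, Foreign assets −¥47B
  Liabilities: Checkable deposits −¥14B
Change in total bank assets = -¥14 billion.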